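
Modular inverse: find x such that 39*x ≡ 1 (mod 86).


Use the extended Euclidean algorithm on (86, 39); each row r = 86*s + 39*t:
r=86, s=1, t=0
r=39, s=0, t=1
q=2: r=8, s=1, t=-2   [86*(1) + 39*(-2) = 8]
q=4: r=7, s=-4, t=9   [86*(-4) + 39*(9) = 7]
q=1: r=1, s=5, t=-11   [86*(5) + 39*(-11) = 1]
q=7: r=0, s=-39, t=86   [86*(-39) + 39*(86) = 0]
GCD = 1 with t = -11, so 39*(-11) ≡ 1 (mod 86)
Inverse = -11 mod 86 = 75
Check: 39 * 75 = 2925 ≡ 1 (mod 86)

39^(-1) ≡ 75 (mod 86)


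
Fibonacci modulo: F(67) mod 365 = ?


F(k) mod 365 for k=1..67:
1, 1, 2, 3, 5, 8, 13, 21, 34, 55, 89, 144, 233, 12, 245, 257, 137, 29, 166, 195, 361, 191, 187, 13, 200, 213, 48, 261, 309, 205, 149, 354, 138, 127, 265, 27, 292, 319, 246, 200, 81, 281, 362, 278, 275, 188, 98, 286, 19, 305, 324, 264, 223, 122, 345, 102, 82, 184, 266, 85, 351, 71, 57, 128, 185, 313, 133
F(67) mod 365 = 133


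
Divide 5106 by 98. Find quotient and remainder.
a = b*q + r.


5106 = 98 * 52 + 10
Check: 5096 + 10 = 5106

q = 52, r = 10


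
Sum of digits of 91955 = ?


9 + 1 + 9 + 5 + 5 = 29


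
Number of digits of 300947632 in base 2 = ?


300947632 in base 2 = 10001111100000001100010110000
Number of digits = 29

29 digits (base 2)


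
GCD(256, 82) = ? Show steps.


256 = 3 * 82 + 10
82 = 8 * 10 + 2
10 = 5 * 2 + 0
GCD = 2


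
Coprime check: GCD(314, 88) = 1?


Euclidean algorithm:
314 = 3 * 88 + 50
88 = 1 * 50 + 38
50 = 1 * 38 + 12
38 = 3 * 12 + 2
12 = 6 * 2 + 0
GCD(314, 88) = 2

No, not coprime (GCD = 2)


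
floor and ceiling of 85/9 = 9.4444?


85/9 = 9.4444
floor = 9
ceil = 10

floor = 9, ceil = 10


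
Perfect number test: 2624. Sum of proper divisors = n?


Proper divisors of 2624: 1, 2, 4, 8, 16, 32, 41, 64, 82, 164, 328, 656, 1312
Sum = 1 + 2 + 4 + 8 + 16 + 32 + 41 + 64 + 82 + 164 + 328 + 656 + 1312 = 2710

No, 2624 is not perfect (2710 ≠ 2624)


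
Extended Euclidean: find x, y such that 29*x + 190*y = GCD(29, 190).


Tabular extended Euclidean (each row: r = 29*s + 190*t):
r=29, s=1, t=0
r=190, s=0, t=1
q=0: r=29, s=1, t=0   [29*(1) + 190*(0) = 29]
q=6: r=16, s=-6, t=1   [29*(-6) + 190*(1) = 16]
q=1: r=13, s=7, t=-1   [29*(7) + 190*(-1) = 13]
q=1: r=3, s=-13, t=2   [29*(-13) + 190*(2) = 3]
q=4: r=1, s=59, t=-9   [29*(59) + 190*(-9) = 1]
q=3: r=0, s=-190, t=29   [29*(-190) + 190*(29) = 0]
GCD = 1; from the row with r=1: x=59, y=-9
Check: 29*(59) + 190*(-9) = 1711 - 1710 = 1

GCD = 1, x = 59, y = -9


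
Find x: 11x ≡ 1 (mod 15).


GCD(11, 15) = 1, unique solution
a^(-1) mod 15 = 11
x = 11 * 1 mod 15 = 11

x ≡ 11 (mod 15)


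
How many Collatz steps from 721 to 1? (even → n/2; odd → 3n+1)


721 → 2164 → 1082 → 541 → 1624 → 812 → 406 → 203 → 610 → 305 → 916 → 458 → 229 → 688 → 344 → 172 → 86 → 43 → 130 → 65 → 196 → 98 → 49 → 148 → 74 → 37 → 112 → 56 → 28 → 14 → 7 → 22 → 11 → 34 → 17 → 52 → 26 → 13 → 40 → 20 → 10 → 5 → 16 → 8 → 4 → 2 → 1
Total steps = 46

46 steps


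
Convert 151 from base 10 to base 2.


151 (base 10) = 151 (decimal)
151 (decimal) = 10010111 (base 2)


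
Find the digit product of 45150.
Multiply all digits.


4 × 5 × 1 × 5 × 0 = 0


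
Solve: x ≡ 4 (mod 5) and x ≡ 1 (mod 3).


M = 5*3 = 15
M1 = M/5 = 3, M2 = M/3 = 5
M1^(-1) mod 5 = 2, M2^(-1) mod 3 = 2
x = 4*3*2 + 1*5*2 = 34
34 mod 15 = 4
Check: 4 mod 5 = 4 ✓, 4 mod 3 = 1 ✓

x ≡ 4 (mod 15)


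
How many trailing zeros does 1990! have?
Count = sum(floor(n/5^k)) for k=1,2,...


floor(1990/5) = 398
floor(1990/25) = 79
floor(1990/125) = 15
floor(1990/625) = 3
Total = 495

495 trailing zeros


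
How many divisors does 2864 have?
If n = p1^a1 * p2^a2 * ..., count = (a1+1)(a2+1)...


2864 = 2^4 × 179^1
d(2864) = (4+1) × (1+1) = 10

10 divisors


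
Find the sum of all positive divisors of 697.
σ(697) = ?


Divisors of 697: 1, 17, 41, 697
Sum = 1 + 17 + 41 + 697 = 756

σ(697) = 756


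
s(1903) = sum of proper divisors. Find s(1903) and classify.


Proper divisors: 1, 11, 173
Sum = 1 + 11 + 173 = 185
185 < 1903 → deficient

s(1903) = 185 (deficient)


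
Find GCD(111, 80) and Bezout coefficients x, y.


Tabular extended Euclidean (each row: r = 111*s + 80*t):
r=111, s=1, t=0
r=80, s=0, t=1
q=1: r=31, s=1, t=-1   [111*(1) + 80*(-1) = 31]
q=2: r=18, s=-2, t=3   [111*(-2) + 80*(3) = 18]
q=1: r=13, s=3, t=-4   [111*(3) + 80*(-4) = 13]
q=1: r=5, s=-5, t=7   [111*(-5) + 80*(7) = 5]
q=2: r=3, s=13, t=-18   [111*(13) + 80*(-18) = 3]
q=1: r=2, s=-18, t=25   [111*(-18) + 80*(25) = 2]
q=1: r=1, s=31, t=-43   [111*(31) + 80*(-43) = 1]
q=2: r=0, s=-80, t=111   [111*(-80) + 80*(111) = 0]
GCD = 1; from the row with r=1: x=31, y=-43
Check: 111*(31) + 80*(-43) = 3441 - 3440 = 1

GCD = 1, x = 31, y = -43


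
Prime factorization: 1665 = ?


1665 / 3 = 555
555 / 3 = 185
185 / 5 = 37
37 / 37 = 1
1665 = 3^2 × 5 × 37


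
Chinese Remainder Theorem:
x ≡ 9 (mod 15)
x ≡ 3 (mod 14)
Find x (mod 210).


M = 15*14 = 210
M1 = M/15 = 14, M2 = M/14 = 15
M1^(-1) mod 15 = 14, M2^(-1) mod 14 = 1
x = 9*14*14 + 3*15*1 = 1809
1809 mod 210 = 129
Check: 129 mod 15 = 9 ✓, 129 mod 14 = 3 ✓

x ≡ 129 (mod 210)


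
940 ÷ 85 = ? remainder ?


940 = 85 * 11 + 5
Check: 935 + 5 = 940

q = 11, r = 5


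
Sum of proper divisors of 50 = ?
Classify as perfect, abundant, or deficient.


Proper divisors: 1, 2, 5, 10, 25
Sum = 1 + 2 + 5 + 10 + 25 = 43
43 < 50 → deficient

s(50) = 43 (deficient)


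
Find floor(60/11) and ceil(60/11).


60/11 = 5.4545
floor = 5
ceil = 6

floor = 5, ceil = 6


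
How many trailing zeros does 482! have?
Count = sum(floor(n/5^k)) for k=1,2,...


floor(482/5) = 96
floor(482/25) = 19
floor(482/125) = 3
Total = 118

118 trailing zeros


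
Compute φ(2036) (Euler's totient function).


2036 = 2^2 × 509
Prime factors: 2, 509
φ(2036) = 2036 × (1-1/2) × (1-1/509)
= 2036 × 1/2 × 508/509 = 1016

φ(2036) = 1016


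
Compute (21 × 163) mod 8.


21 × 163 = 3423
3423 mod 8 = 7


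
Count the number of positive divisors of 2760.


2760 = 2^3 × 3^1 × 5^1 × 23^1
d(2760) = (3+1) × (1+1) × (1+1) × (1+1) = 32

32 divisors


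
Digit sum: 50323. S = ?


5 + 0 + 3 + 2 + 3 = 13


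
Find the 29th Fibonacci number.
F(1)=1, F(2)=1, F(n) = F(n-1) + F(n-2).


Sequence: 1, 1, 2, 3, 5, 8, 13, 21, 34, 55, 89, 144, 233, 377, 610, 987, 1597, 2584, 4181, 6765, 10946, 17711, 28657, 46368, 75025, 121393, 196418, 317811, 514229
F(29) = 514229


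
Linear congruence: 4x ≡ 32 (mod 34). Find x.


GCD(4, 34) = 2 divides 32
Divide: 2x ≡ 16 (mod 17)
x ≡ 8 (mod 17)


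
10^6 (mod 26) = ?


10^1 mod 26 = 10
10^2 mod 26 = 22
10^3 mod 26 = 12
10^4 mod 26 = 16
10^5 mod 26 = 4
10^6 mod 26 = 14


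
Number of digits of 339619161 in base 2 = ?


339619161 in base 2 = 10100001111100010110101011001
Number of digits = 29

29 digits (base 2)


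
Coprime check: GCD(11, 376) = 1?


Euclidean algorithm:
376 = 34 * 11 + 2
11 = 5 * 2 + 1
2 = 2 * 1 + 0
GCD(11, 376) = 1

Yes, coprime (GCD = 1)


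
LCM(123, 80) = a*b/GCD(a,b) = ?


GCD(123, 80) = 1
LCM = 123*80/1 = 9840/1 = 9840

LCM = 9840


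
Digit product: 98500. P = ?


9 × 8 × 5 × 0 × 0 = 0


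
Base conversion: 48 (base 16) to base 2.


48 (base 16) = 72 (decimal)
72 (decimal) = 1001000 (base 2)


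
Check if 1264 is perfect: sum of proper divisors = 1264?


Proper divisors of 1264: 1, 2, 4, 8, 16, 79, 158, 316, 632
Sum = 1 + 2 + 4 + 8 + 16 + 79 + 158 + 316 + 632 = 1216

No, 1264 is not perfect (1216 ≠ 1264)


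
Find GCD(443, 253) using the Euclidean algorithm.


443 = 1 * 253 + 190
253 = 1 * 190 + 63
190 = 3 * 63 + 1
63 = 63 * 1 + 0
GCD = 1


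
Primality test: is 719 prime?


Check divisors up to sqrt(719) = 26.8142
No divisors found.
719 is prime.

Yes, 719 is prime


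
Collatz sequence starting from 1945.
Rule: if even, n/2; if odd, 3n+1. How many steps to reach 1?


1945 → 5836 → 2918 → 1459 → 4378 → 2189 → 6568 → 3284 → 1642 → 821 → 2464 → 1232 → 616 → 308 → 154 → 77 → 232 → 116 → 58 → 29 → 88 → 44 → 22 → 11 → 34 → 17 → 52 → 26 → 13 → 40 → 20 → 10 → 5 → 16 → 8 → 4 → 2 → 1
Total steps = 37

37 steps


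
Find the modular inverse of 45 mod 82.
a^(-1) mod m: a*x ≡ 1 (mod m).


Use the extended Euclidean algorithm on (82, 45); each row r = 82*s + 45*t:
r=82, s=1, t=0
r=45, s=0, t=1
q=1: r=37, s=1, t=-1   [82*(1) + 45*(-1) = 37]
q=1: r=8, s=-1, t=2   [82*(-1) + 45*(2) = 8]
q=4: r=5, s=5, t=-9   [82*(5) + 45*(-9) = 5]
q=1: r=3, s=-6, t=11   [82*(-6) + 45*(11) = 3]
q=1: r=2, s=11, t=-20   [82*(11) + 45*(-20) = 2]
q=1: r=1, s=-17, t=31   [82*(-17) + 45*(31) = 1]
q=2: r=0, s=45, t=-82   [82*(45) + 45*(-82) = 0]
GCD = 1 with t = 31, so 45*(31) ≡ 1 (mod 82)
Inverse = 31 mod 82 = 31
Check: 45 * 31 = 1395 ≡ 1 (mod 82)

45^(-1) ≡ 31 (mod 82)


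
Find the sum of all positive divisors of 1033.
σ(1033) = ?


Divisors of 1033: 1, 1033
Sum = 1 + 1033 = 1034

σ(1033) = 1034


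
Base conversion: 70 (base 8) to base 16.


70 (base 8) = 56 (decimal)
56 (decimal) = 38 (base 16)


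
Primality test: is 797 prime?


Check divisors up to sqrt(797) = 28.2312
No divisors found.
797 is prime.

Yes, 797 is prime


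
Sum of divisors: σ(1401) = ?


Divisors of 1401: 1, 3, 467, 1401
Sum = 1 + 3 + 467 + 1401 = 1872

σ(1401) = 1872


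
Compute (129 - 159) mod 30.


129 - 159 = -30
-30 mod 30 = 0


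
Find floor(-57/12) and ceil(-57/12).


-57/12 = -4.7500
floor = -5
ceil = -4

floor = -5, ceil = -4


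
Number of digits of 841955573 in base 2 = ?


841955573 in base 2 = 110010001011110011100011110101
Number of digits = 30

30 digits (base 2)


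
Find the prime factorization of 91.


91 / 7 = 13
13 / 13 = 1
91 = 7 × 13


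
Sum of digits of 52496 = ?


5 + 2 + 4 + 9 + 6 = 26


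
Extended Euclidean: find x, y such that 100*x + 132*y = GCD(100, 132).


Tabular extended Euclidean (each row: r = 100*s + 132*t):
r=100, s=1, t=0
r=132, s=0, t=1
q=0: r=100, s=1, t=0   [100*(1) + 132*(0) = 100]
q=1: r=32, s=-1, t=1   [100*(-1) + 132*(1) = 32]
q=3: r=4, s=4, t=-3   [100*(4) + 132*(-3) = 4]
q=8: r=0, s=-33, t=25   [100*(-33) + 132*(25) = 0]
GCD = 4; from the row with r=4: x=4, y=-3
Check: 100*(4) + 132*(-3) = 400 - 396 = 4

GCD = 4, x = 4, y = -3


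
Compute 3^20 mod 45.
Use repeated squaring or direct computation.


3^1 mod 45 = 3
3^2 mod 45 = 9
3^3 mod 45 = 27
3^4 mod 45 = 36
3^5 mod 45 = 18
3^6 mod 45 = 9
3^7 mod 45 = 27
3^8 mod 45 = 36
3^9 mod 45 = 18
3^10 mod 45 = 9
3^11 mod 45 = 27
3^12 mod 45 = 36
3^13 mod 45 = 18
3^14 mod 45 = 9
3^15 mod 45 = 27
3^16 mod 45 = 36
3^17 mod 45 = 18
3^18 mod 45 = 9
3^19 mod 45 = 27
3^20 mod 45 = 36


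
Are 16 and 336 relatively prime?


Euclidean algorithm:
336 = 21 * 16 + 0
GCD(16, 336) = 16

No, not coprime (GCD = 16)


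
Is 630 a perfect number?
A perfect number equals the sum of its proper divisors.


Proper divisors of 630: 1, 2, 3, 5, 6, 7, 9, 10, 14, 15, 18, 21, 30, 35, 42, 45, 63, 70, 90, 105, 126, 210, 315
Sum = 1 + 2 + 3 + 5 + 6 + 7 + 9 + 10 + 14 + 15 + 18 + 21 + 30 + 35 + 42 + 45 + 63 + 70 + 90 + 105 + 126 + 210 + 315 = 1242

No, 630 is not perfect (1242 ≠ 630)


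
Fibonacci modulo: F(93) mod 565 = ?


F(k) mod 565 for k=1..93:
1, 1, 2, 3, 5, 8, 13, 21, 34, 55, 89, 144, 233, 377, 45, 422, 467, 324, 226, 550, 211, 196, 407, 38, 445, 483, 363, 281, 79, 360, 439, 234, 108, 342, 450, 227, 112, 339, 451, 225, 111, 336, 447, 218, 100, 318, 418, 171, 24, 195, 219, 414, 68, 482, 550, 467, 452, 354, 241, 30, 271, 301, 7, 308, 315, 58, 373, 431, 239, 105, 344, 449, 228, 112, 340, 452, 227, 114, 341, 455, 231, 121, 352, 473, 260, 168, 428, 31, 459, 490, 384, 309, 128
F(93) mod 565 = 128


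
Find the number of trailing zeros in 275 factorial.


floor(275/5) = 55
floor(275/25) = 11
floor(275/125) = 2
Total = 68

68 trailing zeros


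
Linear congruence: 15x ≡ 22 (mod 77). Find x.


GCD(15, 77) = 1, unique solution
a^(-1) mod 77 = 36
x = 36 * 22 mod 77 = 22

x ≡ 22 (mod 77)


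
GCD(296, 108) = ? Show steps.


296 = 2 * 108 + 80
108 = 1 * 80 + 28
80 = 2 * 28 + 24
28 = 1 * 24 + 4
24 = 6 * 4 + 0
GCD = 4


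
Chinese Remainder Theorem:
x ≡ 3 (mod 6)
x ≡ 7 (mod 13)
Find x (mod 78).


M = 6*13 = 78
M1 = M/6 = 13, M2 = M/13 = 6
M1^(-1) mod 6 = 1, M2^(-1) mod 13 = 11
x = 3*13*1 + 7*6*11 = 501
501 mod 78 = 33
Check: 33 mod 6 = 3 ✓, 33 mod 13 = 7 ✓

x ≡ 33 (mod 78)


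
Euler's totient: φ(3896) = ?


3896 = 2^3 × 487
Prime factors: 2, 487
φ(3896) = 3896 × (1-1/2) × (1-1/487)
= 3896 × 1/2 × 486/487 = 1944

φ(3896) = 1944


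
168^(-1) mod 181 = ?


Use the extended Euclidean algorithm on (181, 168); each row r = 181*s + 168*t:
r=181, s=1, t=0
r=168, s=0, t=1
q=1: r=13, s=1, t=-1   [181*(1) + 168*(-1) = 13]
q=12: r=12, s=-12, t=13   [181*(-12) + 168*(13) = 12]
q=1: r=1, s=13, t=-14   [181*(13) + 168*(-14) = 1]
q=12: r=0, s=-168, t=181   [181*(-168) + 168*(181) = 0]
GCD = 1 with t = -14, so 168*(-14) ≡ 1 (mod 181)
Inverse = -14 mod 181 = 167
Check: 168 * 167 = 28056 ≡ 1 (mod 181)

168^(-1) ≡ 167 (mod 181)


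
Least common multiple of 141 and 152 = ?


GCD(141, 152) = 1
LCM = 141*152/1 = 21432/1 = 21432

LCM = 21432


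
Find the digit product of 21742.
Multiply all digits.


2 × 1 × 7 × 4 × 2 = 112


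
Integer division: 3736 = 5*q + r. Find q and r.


3736 = 5 * 747 + 1
Check: 3735 + 1 = 3736

q = 747, r = 1


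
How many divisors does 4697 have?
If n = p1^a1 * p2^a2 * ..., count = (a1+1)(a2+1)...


4697 = 7^1 × 11^1 × 61^1
d(4697) = (1+1) × (1+1) × (1+1) = 8

8 divisors


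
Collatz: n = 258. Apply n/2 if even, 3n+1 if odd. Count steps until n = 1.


258 → 129 → 388 → 194 → 97 → 292 → 146 → 73 → 220 → 110 → 55 → 166 → 83 → 250 → 125 → 376 → 188 → 94 → 47 → 142 → 71 → 214 → 107 → 322 → 161 → 484 → 242 → 121 → 364 → 182 → 91 → 274 → 137 → 412 → 206 → 103 → 310 → 155 → 466 → 233 → 700 → 350 → 175 → 526 → 263 → 790 → 395 → 1186 → 593 → 1780 → 890 → 445 → 1336 → 668 → 334 → 167 → 502 → 251 → 754 → 377 → 1132 → 566 → 283 → 850 → 425 → 1276 → 638 → 319 → 958 → 479 → 1438 → 719 → 2158 → 1079 → 3238 → 1619 → 4858 → 2429 → 7288 → 3644 → 1822 → 911 → 2734 → 1367 → 4102 → 2051 → 6154 → 3077 → 9232 → 4616 → 2308 → 1154 → 577 → 1732 → 866 → 433 → 1300 → 650 → 325 → 976 → 488 → 244 → 122 → 61 → 184 → 92 → 46 → 23 → 70 → 35 → 106 → 53 → 160 → 80 → 40 → 20 → 10 → 5 → 16 → 8 → 4 → 2 → 1
Total steps = 122

122 steps


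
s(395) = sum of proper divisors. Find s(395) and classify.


Proper divisors: 1, 5, 79
Sum = 1 + 5 + 79 = 85
85 < 395 → deficient

s(395) = 85 (deficient)


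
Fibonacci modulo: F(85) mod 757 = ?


F(k) mod 757 for k=1..85:
1, 1, 2, 3, 5, 8, 13, 21, 34, 55, 89, 144, 233, 377, 610, 230, 83, 313, 396, 709, 348, 300, 648, 191, 82, 273, 355, 628, 226, 97, 323, 420, 743, 406, 392, 41, 433, 474, 150, 624, 17, 641, 658, 542, 443, 228, 671, 142, 56, 198, 254, 452, 706, 401, 350, 751, 344, 338, 682, 263, 188, 451, 639, 333, 215, 548, 6, 554, 560, 357, 160, 517, 677, 437, 357, 37, 394, 431, 68, 499, 567, 309, 119, 428, 547
F(85) mod 757 = 547


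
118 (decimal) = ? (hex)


118 (base 10) = 118 (decimal)
118 (decimal) = 76 (base 16)


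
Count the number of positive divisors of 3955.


3955 = 5^1 × 7^1 × 113^1
d(3955) = (1+1) × (1+1) × (1+1) = 8

8 divisors


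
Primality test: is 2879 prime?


Check divisors up to sqrt(2879) = 53.6563
No divisors found.
2879 is prime.

Yes, 2879 is prime


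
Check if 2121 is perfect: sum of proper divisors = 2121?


Proper divisors of 2121: 1, 3, 7, 21, 101, 303, 707
Sum = 1 + 3 + 7 + 21 + 101 + 303 + 707 = 1143

No, 2121 is not perfect (1143 ≠ 2121)


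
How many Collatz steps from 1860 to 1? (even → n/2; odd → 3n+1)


1860 → 930 → 465 → 1396 → 698 → 349 → 1048 → 524 → 262 → 131 → 394 → 197 → 592 → 296 → 148 → 74 → 37 → 112 → 56 → 28 → 14 → 7 → 22 → 11 → 34 → 17 → 52 → 26 → 13 → 40 → 20 → 10 → 5 → 16 → 8 → 4 → 2 → 1
Total steps = 37

37 steps


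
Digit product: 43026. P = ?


4 × 3 × 0 × 2 × 6 = 0


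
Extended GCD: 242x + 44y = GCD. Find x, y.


Tabular extended Euclidean (each row: r = 242*s + 44*t):
r=242, s=1, t=0
r=44, s=0, t=1
q=5: r=22, s=1, t=-5   [242*(1) + 44*(-5) = 22]
q=2: r=0, s=-2, t=11   [242*(-2) + 44*(11) = 0]
GCD = 22; from the row with r=22: x=1, y=-5
Check: 242*(1) + 44*(-5) = 242 - 220 = 22

GCD = 22, x = 1, y = -5


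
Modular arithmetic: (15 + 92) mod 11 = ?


15 + 92 = 107
107 mod 11 = 8


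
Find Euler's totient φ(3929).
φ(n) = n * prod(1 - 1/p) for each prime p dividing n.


3929 = 3929
Prime factors: 3929
φ(3929) = 3929 × (1-1/3929)
= 3929 × 3928/3929 = 3928

φ(3929) = 3928


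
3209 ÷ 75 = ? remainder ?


3209 = 75 * 42 + 59
Check: 3150 + 59 = 3209

q = 42, r = 59


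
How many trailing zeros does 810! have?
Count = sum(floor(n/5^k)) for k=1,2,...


floor(810/5) = 162
floor(810/25) = 32
floor(810/125) = 6
floor(810/625) = 1
Total = 201

201 trailing zeros


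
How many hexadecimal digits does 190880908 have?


190880908 in base 16 = B609C8C
Number of digits = 7

7 digits (base 16)


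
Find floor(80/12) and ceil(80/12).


80/12 = 6.6667
floor = 6
ceil = 7

floor = 6, ceil = 7


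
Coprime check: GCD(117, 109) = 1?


Euclidean algorithm:
117 = 1 * 109 + 8
109 = 13 * 8 + 5
8 = 1 * 5 + 3
5 = 1 * 3 + 2
3 = 1 * 2 + 1
2 = 2 * 1 + 0
GCD(117, 109) = 1

Yes, coprime (GCD = 1)


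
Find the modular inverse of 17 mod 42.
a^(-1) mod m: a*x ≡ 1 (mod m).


Use the extended Euclidean algorithm on (42, 17); each row r = 42*s + 17*t:
r=42, s=1, t=0
r=17, s=0, t=1
q=2: r=8, s=1, t=-2   [42*(1) + 17*(-2) = 8]
q=2: r=1, s=-2, t=5   [42*(-2) + 17*(5) = 1]
q=8: r=0, s=17, t=-42   [42*(17) + 17*(-42) = 0]
GCD = 1 with t = 5, so 17*(5) ≡ 1 (mod 42)
Inverse = 5 mod 42 = 5
Check: 17 * 5 = 85 ≡ 1 (mod 42)

17^(-1) ≡ 5 (mod 42)


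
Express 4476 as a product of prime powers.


4476 / 2 = 2238
2238 / 2 = 1119
1119 / 3 = 373
373 / 373 = 1
4476 = 2^2 × 3 × 373


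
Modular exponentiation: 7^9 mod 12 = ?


7^1 mod 12 = 7
7^2 mod 12 = 1
7^3 mod 12 = 7
7^4 mod 12 = 1
7^5 mod 12 = 7
7^6 mod 12 = 1
7^7 mod 12 = 7
7^8 mod 12 = 1
7^9 mod 12 = 7


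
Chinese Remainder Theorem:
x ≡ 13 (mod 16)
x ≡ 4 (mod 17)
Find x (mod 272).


M = 16*17 = 272
M1 = M/16 = 17, M2 = M/17 = 16
M1^(-1) mod 16 = 1, M2^(-1) mod 17 = 16
x = 13*17*1 + 4*16*16 = 1245
1245 mod 272 = 157
Check: 157 mod 16 = 13 ✓, 157 mod 17 = 4 ✓

x ≡ 157 (mod 272)


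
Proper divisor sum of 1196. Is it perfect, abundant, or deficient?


Proper divisors: 1, 2, 4, 13, 23, 26, 46, 52, 92, 299, 598
Sum = 1 + 2 + 4 + 13 + 23 + 26 + 46 + 52 + 92 + 299 + 598 = 1156
1156 < 1196 → deficient

s(1196) = 1156 (deficient)


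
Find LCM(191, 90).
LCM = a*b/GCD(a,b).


GCD(191, 90) = 1
LCM = 191*90/1 = 17190/1 = 17190

LCM = 17190


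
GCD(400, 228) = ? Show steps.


400 = 1 * 228 + 172
228 = 1 * 172 + 56
172 = 3 * 56 + 4
56 = 14 * 4 + 0
GCD = 4


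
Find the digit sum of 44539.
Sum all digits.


4 + 4 + 5 + 3 + 9 = 25


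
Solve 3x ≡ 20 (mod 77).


GCD(3, 77) = 1, unique solution
a^(-1) mod 77 = 26
x = 26 * 20 mod 77 = 58

x ≡ 58 (mod 77)


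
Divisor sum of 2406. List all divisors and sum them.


Divisors of 2406: 1, 2, 3, 6, 401, 802, 1203, 2406
Sum = 1 + 2 + 3 + 6 + 401 + 802 + 1203 + 2406 = 4824

σ(2406) = 4824


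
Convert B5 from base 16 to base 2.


B5 (base 16) = 181 (decimal)
181 (decimal) = 10110101 (base 2)


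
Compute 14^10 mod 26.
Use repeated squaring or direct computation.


14^1 mod 26 = 14
14^2 mod 26 = 14
14^3 mod 26 = 14
14^4 mod 26 = 14
14^5 mod 26 = 14
14^6 mod 26 = 14
14^7 mod 26 = 14
14^8 mod 26 = 14
14^9 mod 26 = 14
14^10 mod 26 = 14


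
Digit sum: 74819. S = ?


7 + 4 + 8 + 1 + 9 = 29


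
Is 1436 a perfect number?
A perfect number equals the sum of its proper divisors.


Proper divisors of 1436: 1, 2, 4, 359, 718
Sum = 1 + 2 + 4 + 359 + 718 = 1084

No, 1436 is not perfect (1084 ≠ 1436)


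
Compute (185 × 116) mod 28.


185 × 116 = 21460
21460 mod 28 = 12


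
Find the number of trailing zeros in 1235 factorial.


floor(1235/5) = 247
floor(1235/25) = 49
floor(1235/125) = 9
floor(1235/625) = 1
Total = 306

306 trailing zeros


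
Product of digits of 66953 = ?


6 × 6 × 9 × 5 × 3 = 4860


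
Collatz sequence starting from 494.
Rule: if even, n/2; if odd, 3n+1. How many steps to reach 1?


494 → 247 → 742 → 371 → 1114 → 557 → 1672 → 836 → 418 → 209 → 628 → 314 → 157 → 472 → 236 → 118 → 59 → 178 → 89 → 268 → 134 → 67 → 202 → 101 → 304 → 152 → 76 → 38 → 19 → 58 → 29 → 88 → 44 → 22 → 11 → 34 → 17 → 52 → 26 → 13 → 40 → 20 → 10 → 5 → 16 → 8 → 4 → 2 → 1
Total steps = 48

48 steps


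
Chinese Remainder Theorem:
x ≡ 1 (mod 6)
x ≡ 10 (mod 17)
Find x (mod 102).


M = 6*17 = 102
M1 = M/6 = 17, M2 = M/17 = 6
M1^(-1) mod 6 = 5, M2^(-1) mod 17 = 3
x = 1*17*5 + 10*6*3 = 265
265 mod 102 = 61
Check: 61 mod 6 = 1 ✓, 61 mod 17 = 10 ✓

x ≡ 61 (mod 102)


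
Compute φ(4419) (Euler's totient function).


4419 = 3^2 × 491
Prime factors: 3, 491
φ(4419) = 4419 × (1-1/3) × (1-1/491)
= 4419 × 2/3 × 490/491 = 2940

φ(4419) = 2940


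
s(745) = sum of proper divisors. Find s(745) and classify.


Proper divisors: 1, 5, 149
Sum = 1 + 5 + 149 = 155
155 < 745 → deficient

s(745) = 155 (deficient)


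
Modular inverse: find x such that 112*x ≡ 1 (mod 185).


Use the extended Euclidean algorithm on (185, 112); each row r = 185*s + 112*t:
r=185, s=1, t=0
r=112, s=0, t=1
q=1: r=73, s=1, t=-1   [185*(1) + 112*(-1) = 73]
q=1: r=39, s=-1, t=2   [185*(-1) + 112*(2) = 39]
q=1: r=34, s=2, t=-3   [185*(2) + 112*(-3) = 34]
q=1: r=5, s=-3, t=5   [185*(-3) + 112*(5) = 5]
q=6: r=4, s=20, t=-33   [185*(20) + 112*(-33) = 4]
q=1: r=1, s=-23, t=38   [185*(-23) + 112*(38) = 1]
q=4: r=0, s=112, t=-185   [185*(112) + 112*(-185) = 0]
GCD = 1 with t = 38, so 112*(38) ≡ 1 (mod 185)
Inverse = 38 mod 185 = 38
Check: 112 * 38 = 4256 ≡ 1 (mod 185)

112^(-1) ≡ 38 (mod 185)


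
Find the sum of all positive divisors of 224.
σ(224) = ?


Divisors of 224: 1, 2, 4, 7, 8, 14, 16, 28, 32, 56, 112, 224
Sum = 1 + 2 + 4 + 7 + 8 + 14 + 16 + 28 + 32 + 56 + 112 + 224 = 504

σ(224) = 504


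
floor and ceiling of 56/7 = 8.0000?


56/7 = 8.0000
floor = 8
ceil = 8

floor = 8, ceil = 8


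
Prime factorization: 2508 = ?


2508 / 2 = 1254
1254 / 2 = 627
627 / 3 = 209
209 / 11 = 19
19 / 19 = 1
2508 = 2^2 × 3 × 11 × 19


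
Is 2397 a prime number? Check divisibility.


2397 / 3 = 799 (exact division)
2397 is NOT prime.

No, 2397 is not prime


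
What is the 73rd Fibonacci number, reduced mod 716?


F(k) mod 716 for k=1..73:
1, 1, 2, 3, 5, 8, 13, 21, 34, 55, 89, 144, 233, 377, 610, 271, 165, 436, 601, 321, 206, 527, 17, 544, 561, 389, 234, 623, 141, 48, 189, 237, 426, 663, 373, 320, 693, 297, 274, 571, 129, 700, 113, 97, 210, 307, 517, 108, 625, 17, 642, 659, 585, 528, 397, 209, 606, 99, 705, 88, 77, 165, 242, 407, 649, 340, 273, 613, 170, 67, 237, 304, 541
F(73) mod 716 = 541


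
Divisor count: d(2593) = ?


2593 = 2593^1
d(2593) = (1+1) = 2

2 divisors


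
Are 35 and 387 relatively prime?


Euclidean algorithm:
387 = 11 * 35 + 2
35 = 17 * 2 + 1
2 = 2 * 1 + 0
GCD(35, 387) = 1

Yes, coprime (GCD = 1)


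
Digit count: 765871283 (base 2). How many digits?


765871283 in base 2 = 101101101001100100010010110011
Number of digits = 30

30 digits (base 2)


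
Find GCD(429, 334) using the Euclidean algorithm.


429 = 1 * 334 + 95
334 = 3 * 95 + 49
95 = 1 * 49 + 46
49 = 1 * 46 + 3
46 = 15 * 3 + 1
3 = 3 * 1 + 0
GCD = 1


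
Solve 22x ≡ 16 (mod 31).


GCD(22, 31) = 1, unique solution
a^(-1) mod 31 = 24
x = 24 * 16 mod 31 = 12

x ≡ 12 (mod 31)


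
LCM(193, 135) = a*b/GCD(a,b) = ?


GCD(193, 135) = 1
LCM = 193*135/1 = 26055/1 = 26055

LCM = 26055


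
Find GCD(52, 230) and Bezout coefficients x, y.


Tabular extended Euclidean (each row: r = 52*s + 230*t):
r=52, s=1, t=0
r=230, s=0, t=1
q=0: r=52, s=1, t=0   [52*(1) + 230*(0) = 52]
q=4: r=22, s=-4, t=1   [52*(-4) + 230*(1) = 22]
q=2: r=8, s=9, t=-2   [52*(9) + 230*(-2) = 8]
q=2: r=6, s=-22, t=5   [52*(-22) + 230*(5) = 6]
q=1: r=2, s=31, t=-7   [52*(31) + 230*(-7) = 2]
q=3: r=0, s=-115, t=26   [52*(-115) + 230*(26) = 0]
GCD = 2; from the row with r=2: x=31, y=-7
Check: 52*(31) + 230*(-7) = 1612 - 1610 = 2

GCD = 2, x = 31, y = -7


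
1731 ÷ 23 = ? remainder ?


1731 = 23 * 75 + 6
Check: 1725 + 6 = 1731

q = 75, r = 6


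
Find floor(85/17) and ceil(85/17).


85/17 = 5.0000
floor = 5
ceil = 5

floor = 5, ceil = 5


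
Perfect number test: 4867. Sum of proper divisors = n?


Proper divisors of 4867: 1, 31, 157
Sum = 1 + 31 + 157 = 189

No, 4867 is not perfect (189 ≠ 4867)


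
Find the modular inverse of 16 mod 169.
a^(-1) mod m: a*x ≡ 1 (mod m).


Use the extended Euclidean algorithm on (169, 16); each row r = 169*s + 16*t:
r=169, s=1, t=0
r=16, s=0, t=1
q=10: r=9, s=1, t=-10   [169*(1) + 16*(-10) = 9]
q=1: r=7, s=-1, t=11   [169*(-1) + 16*(11) = 7]
q=1: r=2, s=2, t=-21   [169*(2) + 16*(-21) = 2]
q=3: r=1, s=-7, t=74   [169*(-7) + 16*(74) = 1]
q=2: r=0, s=16, t=-169   [169*(16) + 16*(-169) = 0]
GCD = 1 with t = 74, so 16*(74) ≡ 1 (mod 169)
Inverse = 74 mod 169 = 74
Check: 16 * 74 = 1184 ≡ 1 (mod 169)

16^(-1) ≡ 74 (mod 169)


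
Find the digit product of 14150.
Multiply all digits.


1 × 4 × 1 × 5 × 0 = 0


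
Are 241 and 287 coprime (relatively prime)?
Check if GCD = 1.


Euclidean algorithm:
287 = 1 * 241 + 46
241 = 5 * 46 + 11
46 = 4 * 11 + 2
11 = 5 * 2 + 1
2 = 2 * 1 + 0
GCD(241, 287) = 1

Yes, coprime (GCD = 1)


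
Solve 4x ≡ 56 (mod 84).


GCD(4, 84) = 4 divides 56
Divide: 1x ≡ 14 (mod 21)
x ≡ 14 (mod 21)


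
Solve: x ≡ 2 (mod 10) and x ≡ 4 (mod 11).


M = 10*11 = 110
M1 = M/10 = 11, M2 = M/11 = 10
M1^(-1) mod 10 = 1, M2^(-1) mod 11 = 10
x = 2*11*1 + 4*10*10 = 422
422 mod 110 = 92
Check: 92 mod 10 = 2 ✓, 92 mod 11 = 4 ✓

x ≡ 92 (mod 110)


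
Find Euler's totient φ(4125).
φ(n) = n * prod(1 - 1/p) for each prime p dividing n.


4125 = 3 × 5^3 × 11
Prime factors: 3, 5, 11
φ(4125) = 4125 × (1-1/3) × (1-1/5) × (1-1/11)
= 4125 × 2/3 × 4/5 × 10/11 = 2000

φ(4125) = 2000


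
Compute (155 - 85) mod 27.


155 - 85 = 70
70 mod 27 = 16


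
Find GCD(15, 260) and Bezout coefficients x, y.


Tabular extended Euclidean (each row: r = 15*s + 260*t):
r=15, s=1, t=0
r=260, s=0, t=1
q=0: r=15, s=1, t=0   [15*(1) + 260*(0) = 15]
q=17: r=5, s=-17, t=1   [15*(-17) + 260*(1) = 5]
q=3: r=0, s=52, t=-3   [15*(52) + 260*(-3) = 0]
GCD = 5; from the row with r=5: x=-17, y=1
Check: 15*(-17) + 260*(1) = -255 + 260 = 5

GCD = 5, x = -17, y = 1


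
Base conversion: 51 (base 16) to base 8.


51 (base 16) = 81 (decimal)
81 (decimal) = 121 (base 8)


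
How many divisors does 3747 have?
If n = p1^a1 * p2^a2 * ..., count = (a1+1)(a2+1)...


3747 = 3^1 × 1249^1
d(3747) = (1+1) × (1+1) = 4

4 divisors


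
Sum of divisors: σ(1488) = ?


Divisors of 1488: 1, 2, 3, 4, 6, 8, 12, 16, 24, 31, 48, 62, 93, 124, 186, 248, 372, 496, 744, 1488
Sum = 1 + 2 + 3 + 4 + 6 + 8 + 12 + 16 + 24 + 31 + 48 + 62 + 93 + 124 + 186 + 248 + 372 + 496 + 744 + 1488 = 3968

σ(1488) = 3968


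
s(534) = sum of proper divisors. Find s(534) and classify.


Proper divisors: 1, 2, 3, 6, 89, 178, 267
Sum = 1 + 2 + 3 + 6 + 89 + 178 + 267 = 546
546 > 534 → abundant

s(534) = 546 (abundant)


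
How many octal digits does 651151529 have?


651151529 in base 8 = 4663744251
Number of digits = 10

10 digits (base 8)


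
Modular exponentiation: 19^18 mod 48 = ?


19^1 mod 48 = 19
19^2 mod 48 = 25
19^3 mod 48 = 43
19^4 mod 48 = 1
19^5 mod 48 = 19
19^6 mod 48 = 25
19^7 mod 48 = 43
19^8 mod 48 = 1
19^9 mod 48 = 19
19^10 mod 48 = 25
19^11 mod 48 = 43
19^12 mod 48 = 1
19^13 mod 48 = 19
19^14 mod 48 = 25
19^15 mod 48 = 43
19^16 mod 48 = 1
19^17 mod 48 = 19
19^18 mod 48 = 25


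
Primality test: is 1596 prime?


1596 / 2 = 798 (exact division)
1596 is NOT prime.

No, 1596 is not prime


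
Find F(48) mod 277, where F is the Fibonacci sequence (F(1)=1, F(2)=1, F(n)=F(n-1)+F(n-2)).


F(k) mod 277 for k=1..48:
1, 1, 2, 3, 5, 8, 13, 21, 34, 55, 89, 144, 233, 100, 56, 156, 212, 91, 26, 117, 143, 260, 126, 109, 235, 67, 25, 92, 117, 209, 49, 258, 30, 11, 41, 52, 93, 145, 238, 106, 67, 173, 240, 136, 99, 235, 57, 15
F(48) mod 277 = 15


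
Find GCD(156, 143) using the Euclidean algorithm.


156 = 1 * 143 + 13
143 = 11 * 13 + 0
GCD = 13


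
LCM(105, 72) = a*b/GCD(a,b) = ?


GCD(105, 72) = 3
LCM = 105*72/3 = 7560/3 = 2520

LCM = 2520


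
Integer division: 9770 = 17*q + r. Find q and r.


9770 = 17 * 574 + 12
Check: 9758 + 12 = 9770

q = 574, r = 12


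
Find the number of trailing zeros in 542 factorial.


floor(542/5) = 108
floor(542/25) = 21
floor(542/125) = 4
Total = 133

133 trailing zeros


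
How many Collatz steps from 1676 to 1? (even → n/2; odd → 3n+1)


1676 → 838 → 419 → 1258 → 629 → 1888 → 944 → 472 → 236 → 118 → 59 → 178 → 89 → 268 → 134 → 67 → 202 → 101 → 304 → 152 → 76 → 38 → 19 → 58 → 29 → 88 → 44 → 22 → 11 → 34 → 17 → 52 → 26 → 13 → 40 → 20 → 10 → 5 → 16 → 8 → 4 → 2 → 1
Total steps = 42

42 steps


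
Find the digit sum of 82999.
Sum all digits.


8 + 2 + 9 + 9 + 9 = 37


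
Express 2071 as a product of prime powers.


2071 / 19 = 109
109 / 109 = 1
2071 = 19 × 109


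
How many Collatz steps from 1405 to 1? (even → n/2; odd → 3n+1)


1405 → 4216 → 2108 → 1054 → 527 → 1582 → 791 → 2374 → 1187 → 3562 → 1781 → 5344 → 2672 → 1336 → 668 → 334 → 167 → 502 → 251 → 754 → 377 → 1132 → 566 → 283 → 850 → 425 → 1276 → 638 → 319 → 958 → 479 → 1438 → 719 → 2158 → 1079 → 3238 → 1619 → 4858 → 2429 → 7288 → 3644 → 1822 → 911 → 2734 → 1367 → 4102 → 2051 → 6154 → 3077 → 9232 → 4616 → 2308 → 1154 → 577 → 1732 → 866 → 433 → 1300 → 650 → 325 → 976 → 488 → 244 → 122 → 61 → 184 → 92 → 46 → 23 → 70 → 35 → 106 → 53 → 160 → 80 → 40 → 20 → 10 → 5 → 16 → 8 → 4 → 2 → 1
Total steps = 83

83 steps


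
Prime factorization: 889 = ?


889 / 7 = 127
127 / 127 = 1
889 = 7 × 127


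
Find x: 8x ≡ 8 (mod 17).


GCD(8, 17) = 1, unique solution
a^(-1) mod 17 = 15
x = 15 * 8 mod 17 = 1

x ≡ 1 (mod 17)


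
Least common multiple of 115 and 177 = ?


GCD(115, 177) = 1
LCM = 115*177/1 = 20355/1 = 20355

LCM = 20355


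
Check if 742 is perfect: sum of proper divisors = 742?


Proper divisors of 742: 1, 2, 7, 14, 53, 106, 371
Sum = 1 + 2 + 7 + 14 + 53 + 106 + 371 = 554

No, 742 is not perfect (554 ≠ 742)


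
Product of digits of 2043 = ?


2 × 0 × 4 × 3 = 0


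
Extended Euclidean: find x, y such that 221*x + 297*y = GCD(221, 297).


Tabular extended Euclidean (each row: r = 221*s + 297*t):
r=221, s=1, t=0
r=297, s=0, t=1
q=0: r=221, s=1, t=0   [221*(1) + 297*(0) = 221]
q=1: r=76, s=-1, t=1   [221*(-1) + 297*(1) = 76]
q=2: r=69, s=3, t=-2   [221*(3) + 297*(-2) = 69]
q=1: r=7, s=-4, t=3   [221*(-4) + 297*(3) = 7]
q=9: r=6, s=39, t=-29   [221*(39) + 297*(-29) = 6]
q=1: r=1, s=-43, t=32   [221*(-43) + 297*(32) = 1]
q=6: r=0, s=297, t=-221   [221*(297) + 297*(-221) = 0]
GCD = 1; from the row with r=1: x=-43, y=32
Check: 221*(-43) + 297*(32) = -9503 + 9504 = 1

GCD = 1, x = -43, y = 32


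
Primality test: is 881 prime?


Check divisors up to sqrt(881) = 29.6816
No divisors found.
881 is prime.

Yes, 881 is prime


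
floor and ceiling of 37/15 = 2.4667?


37/15 = 2.4667
floor = 2
ceil = 3

floor = 2, ceil = 3


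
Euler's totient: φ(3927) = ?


3927 = 3 × 7 × 11 × 17
Prime factors: 3, 7, 11, 17
φ(3927) = 3927 × (1-1/3) × (1-1/7) × (1-1/11) × (1-1/17)
= 3927 × 2/3 × 6/7 × 10/11 × 16/17 = 1920

φ(3927) = 1920


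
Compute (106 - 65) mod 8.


106 - 65 = 41
41 mod 8 = 1


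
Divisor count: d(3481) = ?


3481 = 59^2
d(3481) = (2+1) = 3

3 divisors


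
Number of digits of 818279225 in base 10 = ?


818279225 has 9 digits in base 10
floor(log10(818279225)) + 1 = floor(8.9129) + 1 = 9

9 digits (base 10)


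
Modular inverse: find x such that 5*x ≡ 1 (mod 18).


Use the extended Euclidean algorithm on (18, 5); each row r = 18*s + 5*t:
r=18, s=1, t=0
r=5, s=0, t=1
q=3: r=3, s=1, t=-3   [18*(1) + 5*(-3) = 3]
q=1: r=2, s=-1, t=4   [18*(-1) + 5*(4) = 2]
q=1: r=1, s=2, t=-7   [18*(2) + 5*(-7) = 1]
q=2: r=0, s=-5, t=18   [18*(-5) + 5*(18) = 0]
GCD = 1 with t = -7, so 5*(-7) ≡ 1 (mod 18)
Inverse = -7 mod 18 = 11
Check: 5 * 11 = 55 ≡ 1 (mod 18)

5^(-1) ≡ 11 (mod 18)


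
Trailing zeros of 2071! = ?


floor(2071/5) = 414
floor(2071/25) = 82
floor(2071/125) = 16
floor(2071/625) = 3
Total = 515

515 trailing zeros


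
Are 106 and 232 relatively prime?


Euclidean algorithm:
232 = 2 * 106 + 20
106 = 5 * 20 + 6
20 = 3 * 6 + 2
6 = 3 * 2 + 0
GCD(106, 232) = 2

No, not coprime (GCD = 2)


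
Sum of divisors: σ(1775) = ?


Divisors of 1775: 1, 5, 25, 71, 355, 1775
Sum = 1 + 5 + 25 + 71 + 355 + 1775 = 2232

σ(1775) = 2232


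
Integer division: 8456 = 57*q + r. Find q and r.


8456 = 57 * 148 + 20
Check: 8436 + 20 = 8456

q = 148, r = 20


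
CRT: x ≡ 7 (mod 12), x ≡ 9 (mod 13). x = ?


M = 12*13 = 156
M1 = M/12 = 13, M2 = M/13 = 12
M1^(-1) mod 12 = 1, M2^(-1) mod 13 = 12
x = 7*13*1 + 9*12*12 = 1387
1387 mod 156 = 139
Check: 139 mod 12 = 7 ✓, 139 mod 13 = 9 ✓

x ≡ 139 (mod 156)


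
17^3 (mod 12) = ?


17^1 mod 12 = 5
17^2 mod 12 = 1
17^3 mod 12 = 5


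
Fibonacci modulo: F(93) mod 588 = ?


F(k) mod 588 for k=1..93:
1, 1, 2, 3, 5, 8, 13, 21, 34, 55, 89, 144, 233, 377, 22, 399, 421, 232, 65, 297, 362, 71, 433, 504, 349, 265, 26, 291, 317, 20, 337, 357, 106, 463, 569, 444, 425, 281, 118, 399, 517, 328, 257, 585, 254, 251, 505, 168, 85, 253, 338, 3, 341, 344, 97, 441, 538, 391, 341, 144, 485, 41, 526, 567, 505, 484, 401, 297, 110, 407, 517, 336, 265, 13, 278, 291, 569, 272, 253, 525, 190, 127, 317, 444, 173, 29, 202, 231, 433, 76, 509, 585, 506
F(93) mod 588 = 506


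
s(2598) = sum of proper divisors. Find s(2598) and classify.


Proper divisors: 1, 2, 3, 6, 433, 866, 1299
Sum = 1 + 2 + 3 + 6 + 433 + 866 + 1299 = 2610
2610 > 2598 → abundant

s(2598) = 2610 (abundant)


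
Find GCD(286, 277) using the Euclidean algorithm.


286 = 1 * 277 + 9
277 = 30 * 9 + 7
9 = 1 * 7 + 2
7 = 3 * 2 + 1
2 = 2 * 1 + 0
GCD = 1


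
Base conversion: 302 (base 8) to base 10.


302 (base 8) = 194 (decimal)
194 (decimal) = 194 (base 10)


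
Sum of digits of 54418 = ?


5 + 4 + 4 + 1 + 8 = 22


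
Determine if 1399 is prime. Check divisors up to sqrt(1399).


Check divisors up to sqrt(1399) = 37.4032
No divisors found.
1399 is prime.

Yes, 1399 is prime


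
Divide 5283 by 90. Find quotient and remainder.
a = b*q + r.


5283 = 90 * 58 + 63
Check: 5220 + 63 = 5283

q = 58, r = 63


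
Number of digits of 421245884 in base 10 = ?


421245884 has 9 digits in base 10
floor(log10(421245884)) + 1 = floor(8.6245) + 1 = 9

9 digits (base 10)


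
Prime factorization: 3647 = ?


3647 / 7 = 521
521 / 521 = 1
3647 = 7 × 521


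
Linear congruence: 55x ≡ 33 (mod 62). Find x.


GCD(55, 62) = 1, unique solution
a^(-1) mod 62 = 53
x = 53 * 33 mod 62 = 13

x ≡ 13 (mod 62)


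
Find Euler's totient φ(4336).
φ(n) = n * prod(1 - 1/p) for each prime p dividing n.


4336 = 2^4 × 271
Prime factors: 2, 271
φ(4336) = 4336 × (1-1/2) × (1-1/271)
= 4336 × 1/2 × 270/271 = 2160

φ(4336) = 2160


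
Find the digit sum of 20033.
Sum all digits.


2 + 0 + 0 + 3 + 3 = 8


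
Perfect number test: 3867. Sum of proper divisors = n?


Proper divisors of 3867: 1, 3, 1289
Sum = 1 + 3 + 1289 = 1293

No, 3867 is not perfect (1293 ≠ 3867)


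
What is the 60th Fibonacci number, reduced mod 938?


F(k) mod 938 for k=1..60:
1, 1, 2, 3, 5, 8, 13, 21, 34, 55, 89, 144, 233, 377, 610, 49, 659, 708, 429, 199, 628, 827, 517, 406, 923, 391, 376, 767, 205, 34, 239, 273, 512, 785, 359, 206, 565, 771, 398, 231, 629, 860, 551, 473, 86, 559, 645, 266, 911, 239, 212, 451, 663, 176, 839, 77, 916, 55, 33, 88
F(60) mod 938 = 88


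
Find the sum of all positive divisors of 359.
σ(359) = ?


Divisors of 359: 1, 359
Sum = 1 + 359 = 360

σ(359) = 360


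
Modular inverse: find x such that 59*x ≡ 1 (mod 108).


Use the extended Euclidean algorithm on (108, 59); each row r = 108*s + 59*t:
r=108, s=1, t=0
r=59, s=0, t=1
q=1: r=49, s=1, t=-1   [108*(1) + 59*(-1) = 49]
q=1: r=10, s=-1, t=2   [108*(-1) + 59*(2) = 10]
q=4: r=9, s=5, t=-9   [108*(5) + 59*(-9) = 9]
q=1: r=1, s=-6, t=11   [108*(-6) + 59*(11) = 1]
q=9: r=0, s=59, t=-108   [108*(59) + 59*(-108) = 0]
GCD = 1 with t = 11, so 59*(11) ≡ 1 (mod 108)
Inverse = 11 mod 108 = 11
Check: 59 * 11 = 649 ≡ 1 (mod 108)

59^(-1) ≡ 11 (mod 108)


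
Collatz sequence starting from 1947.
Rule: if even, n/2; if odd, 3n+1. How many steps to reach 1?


1947 → 5842 → 2921 → 8764 → 4382 → 2191 → 6574 → 3287 → 9862 → 4931 → 14794 → 7397 → 22192 → 11096 → 5548 → 2774 → 1387 → 4162 → 2081 → 6244 → 3122 → 1561 → 4684 → 2342 → 1171 → 3514 → 1757 → 5272 → 2636 → 1318 → 659 → 1978 → 989 → 2968 → 1484 → 742 → 371 → 1114 → 557 → 1672 → 836 → 418 → 209 → 628 → 314 → 157 → 472 → 236 → 118 → 59 → 178 → 89 → 268 → 134 → 67 → 202 → 101 → 304 → 152 → 76 → 38 → 19 → 58 → 29 → 88 → 44 → 22 → 11 → 34 → 17 → 52 → 26 → 13 → 40 → 20 → 10 → 5 → 16 → 8 → 4 → 2 → 1
Total steps = 81

81 steps


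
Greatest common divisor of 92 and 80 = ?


92 = 1 * 80 + 12
80 = 6 * 12 + 8
12 = 1 * 8 + 4
8 = 2 * 4 + 0
GCD = 4


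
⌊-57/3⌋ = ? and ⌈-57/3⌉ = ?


-57/3 = -19.0000
floor = -19
ceil = -19

floor = -19, ceil = -19


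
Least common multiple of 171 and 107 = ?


GCD(171, 107) = 1
LCM = 171*107/1 = 18297/1 = 18297

LCM = 18297


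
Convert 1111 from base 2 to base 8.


1111 (base 2) = 15 (decimal)
15 (decimal) = 17 (base 8)


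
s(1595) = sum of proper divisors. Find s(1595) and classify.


Proper divisors: 1, 5, 11, 29, 55, 145, 319
Sum = 1 + 5 + 11 + 29 + 55 + 145 + 319 = 565
565 < 1595 → deficient

s(1595) = 565 (deficient)


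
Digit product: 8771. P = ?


8 × 7 × 7 × 1 = 392


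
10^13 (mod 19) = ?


10^1 mod 19 = 10
10^2 mod 19 = 5
10^3 mod 19 = 12
10^4 mod 19 = 6
10^5 mod 19 = 3
10^6 mod 19 = 11
10^7 mod 19 = 15
10^8 mod 19 = 17
10^9 mod 19 = 18
10^10 mod 19 = 9
10^11 mod 19 = 14
10^12 mod 19 = 7
10^13 mod 19 = 13
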